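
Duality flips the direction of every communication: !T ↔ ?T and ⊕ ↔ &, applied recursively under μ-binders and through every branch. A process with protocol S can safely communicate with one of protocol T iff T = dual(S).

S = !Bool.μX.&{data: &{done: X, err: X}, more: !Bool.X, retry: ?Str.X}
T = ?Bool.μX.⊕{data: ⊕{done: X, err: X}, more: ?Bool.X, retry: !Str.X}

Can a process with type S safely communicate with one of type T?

YES

!Bool ‖ ?Bool  match
  μX ‖ μX  match (μ self-dual)
    &{data,more,retry} ‖ ⊕{data,more,retry}  match same labels
      • data:
        &{done,err} ‖ ⊕{done,err}  match same labels
          • done:
            X ‖ X  match
          • err:
            X ‖ X  match
      • more:
        !Bool ‖ ?Bool  match
          X ‖ X  match
      • retry:
        ?Str ‖ !Str  match
          X ‖ X  match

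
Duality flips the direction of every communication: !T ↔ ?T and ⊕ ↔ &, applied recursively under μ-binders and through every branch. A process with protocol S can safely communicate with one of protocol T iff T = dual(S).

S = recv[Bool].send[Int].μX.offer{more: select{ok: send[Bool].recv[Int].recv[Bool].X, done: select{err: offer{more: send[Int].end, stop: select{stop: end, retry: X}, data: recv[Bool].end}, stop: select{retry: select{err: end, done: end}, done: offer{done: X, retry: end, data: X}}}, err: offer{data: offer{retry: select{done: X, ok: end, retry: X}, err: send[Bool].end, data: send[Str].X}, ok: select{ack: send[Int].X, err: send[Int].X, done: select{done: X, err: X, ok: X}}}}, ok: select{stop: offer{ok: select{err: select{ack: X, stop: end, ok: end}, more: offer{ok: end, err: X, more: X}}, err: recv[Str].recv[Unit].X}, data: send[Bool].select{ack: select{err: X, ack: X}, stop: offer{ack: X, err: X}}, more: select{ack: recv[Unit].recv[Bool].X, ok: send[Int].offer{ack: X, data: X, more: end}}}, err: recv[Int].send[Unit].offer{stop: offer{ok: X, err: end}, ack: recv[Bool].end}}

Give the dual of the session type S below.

send[Bool].recv[Int].μX.select{more: offer{ok: recv[Bool].send[Int].send[Bool].X, done: offer{err: select{more: recv[Int].end, stop: offer{stop: end, retry: X}, data: send[Bool].end}, stop: offer{retry: offer{err: end, done: end}, done: select{done: X, retry: end, data: X}}}, err: select{data: select{retry: offer{done: X, ok: end, retry: X}, err: recv[Bool].end, data: recv[Str].X}, ok: offer{ack: recv[Int].X, err: recv[Int].X, done: offer{done: X, err: X, ok: X}}}}, ok: offer{stop: select{ok: offer{err: offer{ack: X, stop: end, ok: end}, more: select{ok: end, err: X, more: X}}, err: send[Str].send[Unit].X}, data: recv[Bool].offer{ack: offer{err: X, ack: X}, stop: select{ack: X, err: X}}, more: offer{ack: send[Unit].send[Bool].X, ok: recv[Int].select{ack: X, data: X, more: end}}}, err: send[Int].recv[Unit].select{stop: select{ok: X, err: end}, ack: send[Bool].end}}

recv[Bool] = send[Bool]
  send[Int] = recv[Int]
    μX = μX  (μ self-dual)
      offer{more,ok,err} = select{more,ok,err}  (external→internal)
        • more:
          select{ok,done,err} = offer{ok,done,err}  (⊕→&)
            • ok:
              send[Bool] = recv[Bool]
                recv[Int] = send[Int]
                  recv[Bool] = send[Bool]
                    X self-dual
            • done:
              select{err,stop} = offer{err,stop}  (⊕→&)
                • err:
                  offer{more,stop,data} = select{more,stop,data}  (external→internal)
                    • more:
                      send[Int] = recv[Int]
                        end self-dual
                    • stop:
                      select{stop,retry} = offer{stop,retry}  (⊕→&)
                        • stop:
                          end self-dual
                        • retry:
                          X self-dual
                    • data:
                      recv[Bool] = send[Bool]
                        end self-dual
                • stop:
                  select{retry,done} = offer{retry,done}  (⊕→&)
                    • retry:
                      select{err,done} = offer{err,done}  (⊕→&)
                        • err:
                          end self-dual
                        • done:
                          end self-dual
                    • done:
                      offer{done,retry,data} = select{done,retry,data}  (external→internal)
                        • done:
                          X self-dual
                        • retry:
                          end self-dual
                        • data:
                          X self-dual
            • err:
              offer{data,ok} = select{data,ok}  (external→internal)
                • data:
                  offer{retry,err,data} = select{retry,err,data}  (external→internal)
                    • retry:
                      select{done,ok,retry} = offer{done,ok,retry}  (⊕→&)
                        • done:
                          X self-dual
                        • ok:
                          end self-dual
                        • retry:
                          X self-dual
                    • err:
                      send[Bool] = recv[Bool]
                        end self-dual
                    • data:
                      send[Str] = recv[Str]
                        X self-dual
                • ok:
                  select{ack,err,done} = offer{ack,err,done}  (⊕→&)
                    • ack:
                      send[Int] = recv[Int]
                        X self-dual
                    • err:
                      send[Int] = recv[Int]
                        X self-dual
                    • done:
                      select{done,err,ok} = offer{done,err,ok}  (⊕→&)
                        • done:
                          X self-dual
                        • err:
                          X self-dual
                        • ok:
                          X self-dual
        • ok:
          select{stop,data,more} = offer{stop,data,more}  (⊕→&)
            • stop:
              offer{ok,err} = select{ok,err}  (external→internal)
                • ok:
                  select{err,more} = offer{err,more}  (⊕→&)
                    • err:
                      select{ack,stop,ok} = offer{ack,stop,ok}  (⊕→&)
                        • ack:
                          X self-dual
                        • stop:
                          end self-dual
                        • ok:
                          end self-dual
                    • more:
                      offer{ok,err,more} = select{ok,err,more}  (external→internal)
                        • ok:
                          end self-dual
                        • err:
                          X self-dual
                        • more:
                          X self-dual
                • err:
                  recv[Str] = send[Str]
                    recv[Unit] = send[Unit]
                      X self-dual
            • data:
              send[Bool] = recv[Bool]
                select{ack,stop} = offer{ack,stop}  (⊕→&)
                  • ack:
                    select{err,ack} = offer{err,ack}  (⊕→&)
                      • err:
                        X self-dual
                      • ack:
                        X self-dual
                  • stop:
                    offer{ack,err} = select{ack,err}  (external→internal)
                      • ack:
                        X self-dual
                      • err:
                        X self-dual
            • more:
              select{ack,ok} = offer{ack,ok}  (⊕→&)
                • ack:
                  recv[Unit] = send[Unit]
                    recv[Bool] = send[Bool]
                      X self-dual
                • ok:
                  send[Int] = recv[Int]
                    offer{ack,data,more} = select{ack,data,more}  (external→internal)
                      • ack:
                        X self-dual
                      • data:
                        X self-dual
                      • more:
                        end self-dual
        • err:
          recv[Int] = send[Int]
            send[Unit] = recv[Unit]
              offer{stop,ack} = select{stop,ack}  (external→internal)
                • stop:
                  offer{ok,err} = select{ok,err}  (external→internal)
                    • ok:
                      X self-dual
                    • err:
                      end self-dual
                • ack:
                  recv[Bool] = send[Bool]
                    end self-dual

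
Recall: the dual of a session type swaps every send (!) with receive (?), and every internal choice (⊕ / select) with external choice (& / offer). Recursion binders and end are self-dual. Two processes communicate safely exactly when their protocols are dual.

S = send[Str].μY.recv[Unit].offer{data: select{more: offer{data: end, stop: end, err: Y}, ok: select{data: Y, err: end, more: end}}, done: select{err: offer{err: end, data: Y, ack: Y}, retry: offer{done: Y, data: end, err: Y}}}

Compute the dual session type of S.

send[Str] → recv[Str]
  μY → μY  (binder kept)
    recv[Unit] → send[Unit]
      offer{data,done} → select{data,done}  (&→⊕)
        [data]
          select{more,ok} → offer{more,ok}  (⊕→&)
            [more]
              offer{data,stop,err} → select{data,stop,err}  (&→⊕)
                [data]
                  dual(end) = end
                [stop]
                  dual(end) = end
                [err]
                  dual(Y) = Y
            [ok]
              select{data,err,more} → offer{data,err,more}  (⊕→&)
                [data]
                  dual(Y) = Y
                [err]
                  dual(end) = end
                [more]
                  dual(end) = end
        [done]
          select{err,retry} → offer{err,retry}  (⊕→&)
            [err]
              offer{err,data,ack} → select{err,data,ack}  (&→⊕)
                [err]
                  dual(end) = end
                [data]
                  dual(Y) = Y
                [ack]
                  dual(Y) = Y
            [retry]
              offer{done,data,err} → select{done,data,err}  (&→⊕)
                [done]
                  dual(Y) = Y
                [data]
                  dual(end) = end
                [err]
                  dual(Y) = Y

recv[Str].μY.send[Unit].select{data: offer{more: select{data: end, stop: end, err: Y}, ok: offer{data: Y, err: end, more: end}}, done: offer{err: select{err: end, data: Y, ack: Y}, retry: select{done: Y, data: end, err: Y}}}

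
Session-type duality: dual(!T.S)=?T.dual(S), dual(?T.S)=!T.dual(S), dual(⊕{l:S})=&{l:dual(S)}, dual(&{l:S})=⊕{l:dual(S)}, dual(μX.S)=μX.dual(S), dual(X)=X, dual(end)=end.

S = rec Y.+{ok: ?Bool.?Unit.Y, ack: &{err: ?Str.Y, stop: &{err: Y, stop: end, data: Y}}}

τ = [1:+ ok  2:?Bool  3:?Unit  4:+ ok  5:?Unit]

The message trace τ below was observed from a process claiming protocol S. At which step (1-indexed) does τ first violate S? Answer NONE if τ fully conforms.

step 1: + ok  match  now at ?Bool.?Unit.rec Y.…
step 2: ?Bool  match  now at ?Unit.rec Y.…
step 3: ?Unit  match  now at rec Y.…
step 4: + ok  match  now at ?Bool.?Unit.rec Y.…
step 5: got ?Unit, protocol expects ?Bool  ✗

5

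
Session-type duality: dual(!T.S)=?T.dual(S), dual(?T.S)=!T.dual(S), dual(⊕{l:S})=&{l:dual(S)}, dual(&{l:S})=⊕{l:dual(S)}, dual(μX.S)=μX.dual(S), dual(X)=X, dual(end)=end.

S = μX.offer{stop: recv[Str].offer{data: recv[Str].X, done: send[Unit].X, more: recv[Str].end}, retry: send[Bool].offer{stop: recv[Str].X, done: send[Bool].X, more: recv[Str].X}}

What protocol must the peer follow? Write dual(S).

μX.select{stop: send[Str].select{data: send[Str].X, done: recv[Unit].X, more: send[Str].end}, retry: recv[Bool].select{stop: send[Str].X, done: recv[Bool].X, more: send[Str].X}}

μX = μX  (binder kept)
  offer{stop,retry} = select{stop,retry}  (&→⊕)
    • stop:
      recv[Str] = send[Str]
        offer{data,done,more} = select{data,done,more}  (&→⊕)
          • data:
            recv[Str] = send[Str]
              X self-dual
          • done:
            send[Unit] = recv[Unit]
              X self-dual
          • more:
            recv[Str] = send[Str]
              end self-dual
    • retry:
      send[Bool] = recv[Bool]
        offer{stop,done,more} = select{stop,done,more}  (&→⊕)
          • stop:
            recv[Str] = send[Str]
              X self-dual
          • done:
            send[Bool] = recv[Bool]
              X self-dual
          • more:
            recv[Str] = send[Str]
              X self-dual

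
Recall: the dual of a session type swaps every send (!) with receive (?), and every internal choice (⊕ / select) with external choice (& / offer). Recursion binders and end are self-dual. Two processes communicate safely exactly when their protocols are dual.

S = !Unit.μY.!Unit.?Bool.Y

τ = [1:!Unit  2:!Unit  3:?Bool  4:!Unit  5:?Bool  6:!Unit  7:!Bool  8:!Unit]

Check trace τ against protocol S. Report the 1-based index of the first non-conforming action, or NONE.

7

[1] !Unit  ok  residual = μY.…
[2] !Unit  ok  residual = ?Bool.μY.…
[3] ?Bool  ok  residual = μY.…
[4] !Unit  ok  residual = ?Bool.μY.…
[5] ?Bool  ok  residual = μY.…
[6] !Unit  ok  residual = ?Bool.μY.…
[7] got !Bool, protocol expects ?Bool  ✗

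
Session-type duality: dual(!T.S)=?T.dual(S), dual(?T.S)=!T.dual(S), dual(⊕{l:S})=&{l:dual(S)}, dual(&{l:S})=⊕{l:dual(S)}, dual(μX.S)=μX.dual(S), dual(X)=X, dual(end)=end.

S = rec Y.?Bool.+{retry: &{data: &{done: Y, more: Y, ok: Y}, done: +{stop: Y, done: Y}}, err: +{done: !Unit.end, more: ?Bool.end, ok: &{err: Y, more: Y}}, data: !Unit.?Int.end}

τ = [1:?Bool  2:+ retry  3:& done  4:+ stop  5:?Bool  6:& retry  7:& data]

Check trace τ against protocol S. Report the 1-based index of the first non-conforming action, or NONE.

[1] ?Bool  ok  state: +{retry: &{data: &{done: rec Y.…, more: rec Y.…, ok: rec Y.…}, done: +{stop: rec Y.…, done: rec Y.…}}, err: +{done: !Unit.end, more: ?Bool.end, ok: &{err: rec Y.…, more: rec Y.…}}, data: !Unit.?Int.end}
[2] + retry  ok  state: &{data: &{done: rec Y.…, more: rec Y.…, ok: rec Y.…}, done: +{stop: rec Y.…, done: rec Y.…}}
[3] & done  ok  state: +{stop: rec Y.…, done: rec Y.…}
[4] + stop  ok  state: rec Y.…
[5] ?Bool  ok  state: +{retry: &{data: &{done: rec Y.…, more: rec Y.…, ok: rec Y.…}, done: +{stop: rec Y.…, done: rec Y.…}}, err: +{done: !Unit.end, more: ?Bool.end, ok: &{err: rec Y.…, more: rec Y.…}}, data: !Unit.?Int.end}
[6] got & retry, protocol expects + retry or + err or + data  ✗

6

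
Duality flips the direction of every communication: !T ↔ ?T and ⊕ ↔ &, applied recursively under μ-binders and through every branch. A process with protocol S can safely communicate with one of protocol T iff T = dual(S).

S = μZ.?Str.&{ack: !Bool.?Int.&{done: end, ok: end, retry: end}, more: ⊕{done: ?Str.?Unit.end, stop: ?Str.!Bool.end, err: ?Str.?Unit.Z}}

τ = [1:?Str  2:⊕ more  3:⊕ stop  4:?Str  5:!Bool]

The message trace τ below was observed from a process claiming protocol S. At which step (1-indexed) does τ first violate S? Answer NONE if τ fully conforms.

2

@1 ?Str  ✓  cont: &{ack: !Bool.?Int.&{done: end, ok: end, retry: end}, more: ⊕{done: ?Str.?Unit.end, stop: ?Str.!Bool.end, err: ?Str.?Unit.μZ.…}}
@2 got ⊕ more, protocol expects & ack or & more  ✗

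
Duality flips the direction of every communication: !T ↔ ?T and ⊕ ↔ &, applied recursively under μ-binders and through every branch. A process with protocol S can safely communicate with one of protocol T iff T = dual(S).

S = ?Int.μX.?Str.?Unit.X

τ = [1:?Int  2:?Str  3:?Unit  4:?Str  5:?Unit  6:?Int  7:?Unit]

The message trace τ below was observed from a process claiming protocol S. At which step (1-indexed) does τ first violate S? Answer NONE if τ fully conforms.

6

step 1: ?Int  ok  state: μX.…
step 2: ?Str  ok  state: ?Unit.μX.…
step 3: ?Unit  ok  state: μX.…
step 4: ?Str  ok  state: ?Unit.μX.…
step 5: ?Unit  ok  state: μX.…
step 6: got ?Int, protocol expects ?Str  ✗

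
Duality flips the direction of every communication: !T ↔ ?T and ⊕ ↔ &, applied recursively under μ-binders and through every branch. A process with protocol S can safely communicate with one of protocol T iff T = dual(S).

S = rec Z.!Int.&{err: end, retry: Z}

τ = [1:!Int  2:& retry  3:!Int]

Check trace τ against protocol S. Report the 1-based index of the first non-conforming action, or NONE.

step 1: !Int  ✓  cont: &{err: end, retry: rec Z.…}
step 2: & retry  ✓  cont: rec Z.…
step 3: !Int  ✓  cont: &{err: end, retry: rec Z.…}
all 3 steps conform

NONE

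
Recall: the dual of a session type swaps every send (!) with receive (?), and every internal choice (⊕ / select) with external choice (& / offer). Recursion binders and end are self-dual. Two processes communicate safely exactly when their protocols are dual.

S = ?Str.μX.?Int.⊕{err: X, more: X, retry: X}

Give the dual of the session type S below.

?Str = !Str
  μX = μX  (binder kept)
    ?Int = !Int
      ⊕{err,more,retry} = &{err,more,retry}  (⊕→&)
        case err:
          X self-dual
        case more:
          X self-dual
        case retry:
          X self-dual

!Str.μX.!Int.&{err: X, more: X, retry: X}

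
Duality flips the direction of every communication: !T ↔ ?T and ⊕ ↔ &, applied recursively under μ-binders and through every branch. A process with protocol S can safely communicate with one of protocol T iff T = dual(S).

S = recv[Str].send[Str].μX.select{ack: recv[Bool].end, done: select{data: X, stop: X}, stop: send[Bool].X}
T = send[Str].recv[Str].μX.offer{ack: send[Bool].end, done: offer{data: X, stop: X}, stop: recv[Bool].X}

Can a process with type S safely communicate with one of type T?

YES

recv[Str] vs send[Str]  ok
  send[Str] vs recv[Str]  ok
    μX vs μX  ok (binder kept)
      select{ack,done,stop} vs offer{ack,done,stop}  ok label sets agree
        [ack]
          recv[Bool] vs send[Bool]  ok
            end vs end  ok
        [done]
          select{data,stop} vs offer{data,stop}  ok label sets agree
            [data]
              X vs X  ok
            [stop]
              X vs X  ok
        [stop]
          send[Bool] vs recv[Bool]  ok
            X vs X  ok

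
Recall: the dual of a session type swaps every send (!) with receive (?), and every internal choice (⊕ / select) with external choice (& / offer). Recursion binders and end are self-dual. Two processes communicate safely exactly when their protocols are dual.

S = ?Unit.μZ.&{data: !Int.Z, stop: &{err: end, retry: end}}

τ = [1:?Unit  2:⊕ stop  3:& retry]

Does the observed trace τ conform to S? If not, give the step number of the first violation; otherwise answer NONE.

step 1: ?Unit  ok  residual = μZ.…
step 2: got ⊕ stop, protocol expects & data or & stop  ✗

2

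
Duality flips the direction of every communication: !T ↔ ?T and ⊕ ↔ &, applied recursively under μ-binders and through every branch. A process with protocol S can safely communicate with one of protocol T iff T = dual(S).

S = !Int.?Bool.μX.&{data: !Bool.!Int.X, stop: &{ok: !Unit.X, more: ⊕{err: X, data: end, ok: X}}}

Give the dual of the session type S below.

!Int = ?Int
  ?Bool = !Bool
    μX = μX  (rec unchanged)
      &{data,stop} = ⊕{data,stop}  (&→⊕)
        • data:
          !Bool = ?Bool
            !Int = ?Int
              X self-dual
        • stop:
          &{ok,more} = ⊕{ok,more}  (&→⊕)
            • ok:
              !Unit = ?Unit
                X self-dual
            • more:
              ⊕{err,data,ok} = &{err,data,ok}  (select→offer)
                • err:
                  X self-dual
                • data:
                  end self-dual
                • ok:
                  X self-dual

?Int.!Bool.μX.⊕{data: ?Bool.?Int.X, stop: ⊕{ok: ?Unit.X, more: &{err: X, data: end, ok: X}}}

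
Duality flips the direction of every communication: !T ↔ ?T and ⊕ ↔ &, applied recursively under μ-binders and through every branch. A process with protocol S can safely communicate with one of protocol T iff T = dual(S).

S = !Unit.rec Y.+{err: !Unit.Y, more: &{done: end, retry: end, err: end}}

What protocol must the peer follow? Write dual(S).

!Unit → ?Unit
  rec Y → rec Y  (binder kept)
    +{err,more} → &{err,more}  (⊕→&)
      [err]
        !Unit → ?Unit
          Y self-dual
      [more]
        &{done,retry,err} → +{done,retry,err}  (offer→select)
          [done]
            end self-dual
          [retry]
            end self-dual
          [err]
            end self-dual

?Unit.rec Y.&{err: ?Unit.Y, more: +{done: end, retry: end, err: end}}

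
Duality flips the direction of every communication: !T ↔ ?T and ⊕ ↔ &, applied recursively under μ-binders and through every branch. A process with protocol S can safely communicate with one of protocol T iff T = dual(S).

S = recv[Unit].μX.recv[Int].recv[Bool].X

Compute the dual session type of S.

send[Unit].μX.send[Int].send[Bool].X

recv[Unit] → send[Unit]
  μX → μX  (μ self-dual)
    recv[Int] → send[Int]
      recv[Bool] → send[Bool]
        X self-dual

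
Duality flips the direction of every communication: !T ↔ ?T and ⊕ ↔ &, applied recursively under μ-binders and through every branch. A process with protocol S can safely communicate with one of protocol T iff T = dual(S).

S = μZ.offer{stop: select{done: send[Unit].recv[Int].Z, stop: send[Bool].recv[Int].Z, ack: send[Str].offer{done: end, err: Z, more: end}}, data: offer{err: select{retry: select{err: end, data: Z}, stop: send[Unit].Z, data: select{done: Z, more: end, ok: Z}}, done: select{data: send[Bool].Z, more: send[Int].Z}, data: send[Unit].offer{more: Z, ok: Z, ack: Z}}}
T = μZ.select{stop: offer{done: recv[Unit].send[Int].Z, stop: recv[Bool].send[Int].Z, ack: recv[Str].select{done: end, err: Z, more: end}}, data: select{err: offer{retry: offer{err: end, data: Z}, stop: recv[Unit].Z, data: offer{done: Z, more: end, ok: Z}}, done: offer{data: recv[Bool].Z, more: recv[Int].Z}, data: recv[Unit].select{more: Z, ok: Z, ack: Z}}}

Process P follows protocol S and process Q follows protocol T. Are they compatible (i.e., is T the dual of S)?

μZ | μZ  ✓ (rec unchanged)
  offer{stop,data} | select{stop,data}  ✓ labels match
    case stop:
      select{done,stop,ack} | offer{done,stop,ack}  ✓ labels match
        case done:
          send[Unit] | recv[Unit]  ✓
            recv[Int] | send[Int]  ✓
              Z | Z  ✓
        case stop:
          send[Bool] | recv[Bool]  ✓
            recv[Int] | send[Int]  ✓
              Z | Z  ✓
        case ack:
          send[Str] | recv[Str]  ✓
            offer{done,err,more} | select{done,err,more}  ✓ labels match
              case done:
                end | end  ✓
              case err:
                Z | Z  ✓
              case more:
                end | end  ✓
    case data:
      offer{err,done,data} | select{err,done,data}  ✓ labels match
        case err:
          select{retry,stop,data} | offer{retry,stop,data}  ✓ labels match
            case retry:
              select{err,data} | offer{err,data}  ✓ labels match
                case err:
                  end | end  ✓
                case data:
                  Z | Z  ✓
            case stop:
              send[Unit] | recv[Unit]  ✓
                Z | Z  ✓
            case data:
              select{done,more,ok} | offer{done,more,ok}  ✓ labels match
                case done:
                  Z | Z  ✓
                case more:
                  end | end  ✓
                case ok:
                  Z | Z  ✓
        case done:
          select{data,more} | offer{data,more}  ✓ labels match
            case data:
              send[Bool] | recv[Bool]  ✓
                Z | Z  ✓
            case more:
              send[Int] | recv[Int]  ✓
                Z | Z  ✓
        case data:
          send[Unit] | recv[Unit]  ✓
            offer{more,ok,ack} | select{more,ok,ack}  ✓ labels match
              case more:
                Z | Z  ✓
              case ok:
                Z | Z  ✓
              case ack:
                Z | Z  ✓

YES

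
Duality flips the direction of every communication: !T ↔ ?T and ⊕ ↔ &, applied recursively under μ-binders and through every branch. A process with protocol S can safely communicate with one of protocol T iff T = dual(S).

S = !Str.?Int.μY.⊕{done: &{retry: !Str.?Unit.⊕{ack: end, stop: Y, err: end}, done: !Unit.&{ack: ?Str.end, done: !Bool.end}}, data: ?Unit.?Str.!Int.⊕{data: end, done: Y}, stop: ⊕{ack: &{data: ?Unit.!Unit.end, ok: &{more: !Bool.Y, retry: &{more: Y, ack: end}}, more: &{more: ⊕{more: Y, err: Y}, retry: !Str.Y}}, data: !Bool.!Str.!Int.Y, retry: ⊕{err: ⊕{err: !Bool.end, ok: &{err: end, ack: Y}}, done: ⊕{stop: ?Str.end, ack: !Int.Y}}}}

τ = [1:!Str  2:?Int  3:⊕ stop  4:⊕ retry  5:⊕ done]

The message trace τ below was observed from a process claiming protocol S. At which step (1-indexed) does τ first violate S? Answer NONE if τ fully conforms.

[1] !Str  ✓  cont: ?Int.μY.…
[2] ?Int  ✓  cont: μY.…
[3] ⊕ stop  ✓  cont: ⊕{ack: &{data: ?Unit.!Unit.end, ok: &{more: !Bool.μY.…, retry: &{more: μY.…, ack: end}}, more: &{more: ⊕{more: μY.…, err: μY.…}, retry: !Str.μY.…}}, data: !Bool.!Str.!Int.μY.…, retry: ⊕{err: ⊕{err: !Bool.end, ok: &{err: end, ack: μY.…}}, done: ⊕{stop: ?Str.end, ack: !Int.μY.…}}}
[4] ⊕ retry  ✓  cont: ⊕{err: ⊕{err: !Bool.end, ok: &{err: end, ack: μY.…}}, done: ⊕{stop: ?Str.end, ack: !Int.μY.…}}
[5] ⊕ done  ✓  cont: ⊕{stop: ?Str.end, ack: !Int.μY.…}
trace exhausted — no violation

NONE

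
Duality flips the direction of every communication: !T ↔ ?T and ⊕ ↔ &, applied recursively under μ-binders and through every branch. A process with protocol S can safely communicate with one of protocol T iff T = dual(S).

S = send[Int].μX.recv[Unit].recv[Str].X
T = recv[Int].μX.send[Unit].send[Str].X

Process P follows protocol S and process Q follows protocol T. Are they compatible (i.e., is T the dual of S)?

YES

send[Int] | recv[Int]  ok
  μX | μX  ok (μ self-dual)
    recv[Unit] | send[Unit]  ok
      recv[Str] | send[Str]  ok
        X | X  ok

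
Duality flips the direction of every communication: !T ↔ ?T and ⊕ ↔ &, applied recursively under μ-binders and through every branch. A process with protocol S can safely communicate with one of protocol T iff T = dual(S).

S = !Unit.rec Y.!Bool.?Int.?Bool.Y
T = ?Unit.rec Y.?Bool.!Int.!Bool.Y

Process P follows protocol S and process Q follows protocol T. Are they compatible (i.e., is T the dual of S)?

YES

!Unit | ?Unit  ok
  rec Y | rec Y  ok (binder kept)
    !Bool | ?Bool  ok
      ?Int | !Int  ok
        ?Bool | !Bool  ok
          Y | Y  ok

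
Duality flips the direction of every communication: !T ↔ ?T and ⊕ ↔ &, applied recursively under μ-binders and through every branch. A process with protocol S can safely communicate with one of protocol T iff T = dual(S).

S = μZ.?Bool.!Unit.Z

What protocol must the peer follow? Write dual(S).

μZ = μZ  (binder kept)
  ?Bool = !Bool
    !Unit = ?Unit
      Z self-dual

μZ.!Bool.?Unit.Z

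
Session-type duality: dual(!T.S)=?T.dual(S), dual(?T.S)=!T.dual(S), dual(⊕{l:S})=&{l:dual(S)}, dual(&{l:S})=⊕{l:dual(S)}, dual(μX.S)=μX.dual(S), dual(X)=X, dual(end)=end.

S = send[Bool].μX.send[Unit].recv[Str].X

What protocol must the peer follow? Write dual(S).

recv[Bool].μX.recv[Unit].send[Str].X

send[Bool] → recv[Bool]
  μX → μX  (rec unchanged)
    send[Unit] → recv[Unit]
      recv[Str] → send[Str]
        dual(X) = X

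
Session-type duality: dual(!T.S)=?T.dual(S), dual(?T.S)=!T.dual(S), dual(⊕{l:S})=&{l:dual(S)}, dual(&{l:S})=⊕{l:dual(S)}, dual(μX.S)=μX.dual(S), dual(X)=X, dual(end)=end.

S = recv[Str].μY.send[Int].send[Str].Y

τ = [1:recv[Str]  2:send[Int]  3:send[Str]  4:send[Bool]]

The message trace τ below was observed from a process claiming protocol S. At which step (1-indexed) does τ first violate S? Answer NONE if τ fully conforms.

[1] recv[Str]  ok  residual = μY.…
[2] send[Int]  ok  residual = send[Str].μY.…
[3] send[Str]  ok  residual = μY.…
[4] got send[Bool], protocol expects send[Int]  ✗

4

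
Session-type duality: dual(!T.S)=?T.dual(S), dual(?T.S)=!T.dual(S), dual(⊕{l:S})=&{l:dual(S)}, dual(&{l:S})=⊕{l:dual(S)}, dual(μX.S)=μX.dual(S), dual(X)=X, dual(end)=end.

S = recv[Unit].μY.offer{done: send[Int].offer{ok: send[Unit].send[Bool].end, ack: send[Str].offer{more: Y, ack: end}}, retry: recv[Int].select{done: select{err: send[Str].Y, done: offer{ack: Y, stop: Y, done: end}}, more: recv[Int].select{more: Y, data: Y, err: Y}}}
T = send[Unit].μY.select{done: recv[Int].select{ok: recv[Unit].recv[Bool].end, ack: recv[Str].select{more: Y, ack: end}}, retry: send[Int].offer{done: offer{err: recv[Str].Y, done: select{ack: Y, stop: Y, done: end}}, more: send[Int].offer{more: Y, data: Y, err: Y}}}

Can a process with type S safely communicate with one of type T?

YES

recv[Unit] ‖ send[Unit]  match
  μY ‖ μY  match (μ self-dual)
    offer{done,retry} ‖ select{done,retry}  match label sets agree
      • done:
        send[Int] ‖ recv[Int]  match
          offer{ok,ack} ‖ select{ok,ack}  match label sets agree
            • ok:
              send[Unit] ‖ recv[Unit]  match
                send[Bool] ‖ recv[Bool]  match
                  end ‖ end  match
            • ack:
              send[Str] ‖ recv[Str]  match
                offer{more,ack} ‖ select{more,ack}  match label sets agree
                  • more:
                    Y ‖ Y  match
                  • ack:
                    end ‖ end  match
      • retry:
        recv[Int] ‖ send[Int]  match
          select{done,more} ‖ offer{done,more}  match label sets agree
            • done:
              select{err,done} ‖ offer{err,done}  match label sets agree
                • err:
                  send[Str] ‖ recv[Str]  match
                    Y ‖ Y  match
                • done:
                  offer{ack,stop,done} ‖ select{ack,stop,done}  match label sets agree
                    • ack:
                      Y ‖ Y  match
                    • stop:
                      Y ‖ Y  match
                    • done:
                      end ‖ end  match
            • more:
              recv[Int] ‖ send[Int]  match
                select{more,data,err} ‖ offer{more,data,err}  match label sets agree
                  • more:
                    Y ‖ Y  match
                  • data:
                    Y ‖ Y  match
                  • err:
                    Y ‖ Y  match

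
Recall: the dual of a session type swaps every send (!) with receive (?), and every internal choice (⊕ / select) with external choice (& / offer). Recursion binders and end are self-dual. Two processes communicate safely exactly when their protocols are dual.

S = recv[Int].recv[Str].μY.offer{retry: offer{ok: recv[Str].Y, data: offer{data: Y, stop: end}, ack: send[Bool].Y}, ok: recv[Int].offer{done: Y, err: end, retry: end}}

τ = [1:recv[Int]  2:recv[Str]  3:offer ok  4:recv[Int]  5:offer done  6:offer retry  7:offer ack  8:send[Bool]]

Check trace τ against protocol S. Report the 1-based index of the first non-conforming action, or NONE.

step 1: recv[Int]  match  state: recv[Str].μY.…
step 2: recv[Str]  match  state: μY.…
step 3: offer ok  match  state: recv[Int].offer{done: μY.…, err: end, retry: end}
step 4: recv[Int]  match  state: offer{done: μY.…, err: end, retry: end}
step 5: offer done  match  state: μY.…
step 6: offer retry  match  state: offer{ok: recv[Str].μY.…, data: offer{data: μY.…, stop: end}, ack: send[Bool].μY.…}
step 7: offer ack  match  state: send[Bool].μY.…
step 8: send[Bool]  match  state: μY.…
τ conforms to S (length 8)

NONE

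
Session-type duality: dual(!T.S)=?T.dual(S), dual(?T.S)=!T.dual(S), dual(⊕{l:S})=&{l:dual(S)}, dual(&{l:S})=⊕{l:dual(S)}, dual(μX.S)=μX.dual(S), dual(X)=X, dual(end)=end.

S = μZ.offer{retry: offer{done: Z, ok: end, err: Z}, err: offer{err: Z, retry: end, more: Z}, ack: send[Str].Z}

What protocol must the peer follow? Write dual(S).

μZ.select{retry: select{done: Z, ok: end, err: Z}, err: select{err: Z, retry: end, more: Z}, ack: recv[Str].Z}

μZ → μZ  (μ self-dual)
  offer{retry,err,ack} → select{retry,err,ack}  (&→⊕)
    case retry:
      offer{done,ok,err} → select{done,ok,err}  (&→⊕)
        case done:
          dual(Z) = Z
        case ok:
          dual(end) = end
        case err:
          dual(Z) = Z
    case err:
      offer{err,retry,more} → select{err,retry,more}  (&→⊕)
        case err:
          dual(Z) = Z
        case retry:
          dual(end) = end
        case more:
          dual(Z) = Z
    case ack:
      send[Str] → recv[Str]
        dual(Z) = Z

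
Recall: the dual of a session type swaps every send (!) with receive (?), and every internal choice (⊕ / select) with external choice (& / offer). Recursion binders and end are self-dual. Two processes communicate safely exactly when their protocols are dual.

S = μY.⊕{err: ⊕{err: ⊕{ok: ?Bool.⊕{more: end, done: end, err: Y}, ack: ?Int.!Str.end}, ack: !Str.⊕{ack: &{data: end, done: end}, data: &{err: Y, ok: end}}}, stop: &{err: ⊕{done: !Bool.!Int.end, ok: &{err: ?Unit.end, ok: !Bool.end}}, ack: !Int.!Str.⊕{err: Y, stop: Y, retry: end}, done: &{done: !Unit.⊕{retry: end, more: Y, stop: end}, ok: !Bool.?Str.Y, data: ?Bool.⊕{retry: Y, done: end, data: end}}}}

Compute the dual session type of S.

μY = μY  (μ self-dual)
  ⊕{err,stop} = &{err,stop}  (⊕→&)
    [err]
      ⊕{err,ack} = &{err,ack}  (⊕→&)
        [err]
          ⊕{ok,ack} = &{ok,ack}  (⊕→&)
            [ok]
              ?Bool = !Bool
                ⊕{more,done,err} = &{more,done,err}  (⊕→&)
                  [more]
                    dual(end) = end
                  [done]
                    dual(end) = end
                  [err]
                    dual(Y) = Y
            [ack]
              ?Int = !Int
                !Str = ?Str
                  dual(end) = end
        [ack]
          !Str = ?Str
            ⊕{ack,data} = &{ack,data}  (⊕→&)
              [ack]
                &{data,done} = ⊕{data,done}  (offer→select)
                  [data]
                    dual(end) = end
                  [done]
                    dual(end) = end
              [data]
                &{err,ok} = ⊕{err,ok}  (offer→select)
                  [err]
                    dual(Y) = Y
                  [ok]
                    dual(end) = end
    [stop]
      &{err,ack,done} = ⊕{err,ack,done}  (offer→select)
        [err]
          ⊕{done,ok} = &{done,ok}  (⊕→&)
            [done]
              !Bool = ?Bool
                !Int = ?Int
                  dual(end) = end
            [ok]
              &{err,ok} = ⊕{err,ok}  (offer→select)
                [err]
                  ?Unit = !Unit
                    dual(end) = end
                [ok]
                  !Bool = ?Bool
                    dual(end) = end
        [ack]
          !Int = ?Int
            !Str = ?Str
              ⊕{err,stop,retry} = &{err,stop,retry}  (⊕→&)
                [err]
                  dual(Y) = Y
                [stop]
                  dual(Y) = Y
                [retry]
                  dual(end) = end
        [done]
          &{done,ok,data} = ⊕{done,ok,data}  (offer→select)
            [done]
              !Unit = ?Unit
                ⊕{retry,more,stop} = &{retry,more,stop}  (⊕→&)
                  [retry]
                    dual(end) = end
                  [more]
                    dual(Y) = Y
                  [stop]
                    dual(end) = end
            [ok]
              !Bool = ?Bool
                ?Str = !Str
                  dual(Y) = Y
            [data]
              ?Bool = !Bool
                ⊕{retry,done,data} = &{retry,done,data}  (⊕→&)
                  [retry]
                    dual(Y) = Y
                  [done]
                    dual(end) = end
                  [data]
                    dual(end) = end

μY.&{err: &{err: &{ok: !Bool.&{more: end, done: end, err: Y}, ack: !Int.?Str.end}, ack: ?Str.&{ack: ⊕{data: end, done: end}, data: ⊕{err: Y, ok: end}}}, stop: ⊕{err: &{done: ?Bool.?Int.end, ok: ⊕{err: !Unit.end, ok: ?Bool.end}}, ack: ?Int.?Str.&{err: Y, stop: Y, retry: end}, done: ⊕{done: ?Unit.&{retry: end, more: Y, stop: end}, ok: ?Bool.!Str.Y, data: !Bool.&{retry: Y, done: end, data: end}}}}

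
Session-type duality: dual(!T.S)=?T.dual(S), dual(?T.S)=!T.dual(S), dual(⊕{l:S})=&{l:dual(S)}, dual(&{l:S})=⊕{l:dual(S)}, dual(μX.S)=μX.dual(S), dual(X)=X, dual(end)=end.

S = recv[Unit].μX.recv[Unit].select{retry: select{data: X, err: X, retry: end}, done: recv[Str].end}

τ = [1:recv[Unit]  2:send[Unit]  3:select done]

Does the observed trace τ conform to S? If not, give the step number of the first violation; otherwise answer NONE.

2

[1] recv[Unit]  ok  cont: μX.…
[2] got send[Unit], protocol expects recv[Unit]  ✗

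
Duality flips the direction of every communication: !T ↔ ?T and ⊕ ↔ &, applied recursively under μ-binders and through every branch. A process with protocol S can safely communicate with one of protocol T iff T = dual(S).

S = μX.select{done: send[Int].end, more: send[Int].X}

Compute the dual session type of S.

μX = μX  (μ self-dual)
  select{done,more} = offer{done,more}  (select→offer)
    • done:
      send[Int] = recv[Int]
        dual(end) = end
    • more:
      send[Int] = recv[Int]
        dual(X) = X

μX.offer{done: recv[Int].end, more: recv[Int].X}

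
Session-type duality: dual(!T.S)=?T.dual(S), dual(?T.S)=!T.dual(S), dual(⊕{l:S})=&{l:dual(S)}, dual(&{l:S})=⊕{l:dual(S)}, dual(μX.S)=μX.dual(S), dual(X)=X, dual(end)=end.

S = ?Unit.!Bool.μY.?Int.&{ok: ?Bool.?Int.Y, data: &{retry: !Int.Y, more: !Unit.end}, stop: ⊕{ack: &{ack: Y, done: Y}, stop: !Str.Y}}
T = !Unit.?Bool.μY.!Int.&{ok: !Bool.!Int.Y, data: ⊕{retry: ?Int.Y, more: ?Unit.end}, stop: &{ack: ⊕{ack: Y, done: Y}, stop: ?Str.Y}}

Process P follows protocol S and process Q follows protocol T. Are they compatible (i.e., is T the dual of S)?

?Unit ‖ !Unit  ✓
  !Bool ‖ ?Bool  ✓
    μY ‖ μY  ✓ (μ self-dual)
      ?Int ‖ !Int  ✓
        &{ok,data,stop} ‖ &{ok,data,stop}  ✗ choice polarity not flipped — not dual

NO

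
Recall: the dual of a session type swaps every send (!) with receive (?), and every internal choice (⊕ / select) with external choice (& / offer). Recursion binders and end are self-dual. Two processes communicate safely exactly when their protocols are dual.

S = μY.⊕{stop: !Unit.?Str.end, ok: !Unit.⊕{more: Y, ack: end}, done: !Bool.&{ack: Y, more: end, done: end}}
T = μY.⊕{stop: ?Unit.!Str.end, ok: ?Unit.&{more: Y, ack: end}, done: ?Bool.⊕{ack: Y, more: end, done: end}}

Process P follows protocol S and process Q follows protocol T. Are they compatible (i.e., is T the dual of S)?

μY ‖ μY  match (μ self-dual)
  ⊕{stop,ok,done} ‖ ⊕{stop,ok,done}  ✗ choice polarity not flipped — not dual

NO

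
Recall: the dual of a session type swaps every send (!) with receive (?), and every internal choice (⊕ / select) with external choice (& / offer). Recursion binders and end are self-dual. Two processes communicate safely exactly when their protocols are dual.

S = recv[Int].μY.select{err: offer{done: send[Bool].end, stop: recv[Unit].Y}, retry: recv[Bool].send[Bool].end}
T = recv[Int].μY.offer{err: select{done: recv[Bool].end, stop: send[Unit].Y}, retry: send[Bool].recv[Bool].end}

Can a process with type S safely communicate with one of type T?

NO

recv[Int] | recv[Int]  ✗ same direction on both sides — not dual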